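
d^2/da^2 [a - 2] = 0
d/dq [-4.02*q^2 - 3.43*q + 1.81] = -8.04*q - 3.43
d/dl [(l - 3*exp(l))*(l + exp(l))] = -2*l*exp(l) + 2*l - 6*exp(2*l) - 2*exp(l)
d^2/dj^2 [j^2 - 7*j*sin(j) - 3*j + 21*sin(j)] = 7*j*sin(j) - 21*sin(j) - 14*cos(j) + 2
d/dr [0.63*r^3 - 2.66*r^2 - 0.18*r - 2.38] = 1.89*r^2 - 5.32*r - 0.18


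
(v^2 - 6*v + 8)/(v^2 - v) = (v^2 - 6*v + 8)/(v*(v - 1))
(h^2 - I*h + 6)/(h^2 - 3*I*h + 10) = (h - 3*I)/(h - 5*I)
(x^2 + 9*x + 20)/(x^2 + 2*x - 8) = (x + 5)/(x - 2)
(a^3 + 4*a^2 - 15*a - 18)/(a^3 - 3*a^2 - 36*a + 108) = (a + 1)/(a - 6)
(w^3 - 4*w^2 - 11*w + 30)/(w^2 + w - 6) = w - 5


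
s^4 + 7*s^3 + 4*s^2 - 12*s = s*(s - 1)*(s + 2)*(s + 6)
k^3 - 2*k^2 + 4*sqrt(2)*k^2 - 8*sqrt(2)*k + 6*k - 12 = (k - 2)*(k + sqrt(2))*(k + 3*sqrt(2))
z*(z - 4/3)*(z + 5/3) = z^3 + z^2/3 - 20*z/9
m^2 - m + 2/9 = (m - 2/3)*(m - 1/3)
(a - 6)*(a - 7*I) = a^2 - 6*a - 7*I*a + 42*I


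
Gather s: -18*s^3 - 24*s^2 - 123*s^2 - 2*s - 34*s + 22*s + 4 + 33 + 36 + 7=-18*s^3 - 147*s^2 - 14*s + 80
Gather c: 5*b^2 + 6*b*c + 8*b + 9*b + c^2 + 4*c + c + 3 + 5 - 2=5*b^2 + 17*b + c^2 + c*(6*b + 5) + 6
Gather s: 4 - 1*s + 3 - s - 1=6 - 2*s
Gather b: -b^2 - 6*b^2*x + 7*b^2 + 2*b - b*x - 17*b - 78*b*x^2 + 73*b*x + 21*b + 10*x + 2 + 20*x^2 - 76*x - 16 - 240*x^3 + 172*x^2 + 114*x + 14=b^2*(6 - 6*x) + b*(-78*x^2 + 72*x + 6) - 240*x^3 + 192*x^2 + 48*x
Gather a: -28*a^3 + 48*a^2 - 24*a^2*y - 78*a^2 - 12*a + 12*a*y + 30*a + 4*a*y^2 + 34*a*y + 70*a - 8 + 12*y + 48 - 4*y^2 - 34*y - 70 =-28*a^3 + a^2*(-24*y - 30) + a*(4*y^2 + 46*y + 88) - 4*y^2 - 22*y - 30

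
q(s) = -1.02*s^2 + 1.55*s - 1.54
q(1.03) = -1.03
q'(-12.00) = 26.03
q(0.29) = -1.18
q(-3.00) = -15.37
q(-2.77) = -13.66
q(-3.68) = -21.06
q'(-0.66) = 2.90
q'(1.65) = -1.82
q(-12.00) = -167.02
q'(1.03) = -0.55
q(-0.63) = -2.92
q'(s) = 1.55 - 2.04*s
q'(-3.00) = 7.67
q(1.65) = -1.76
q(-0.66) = -3.01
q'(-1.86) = 5.34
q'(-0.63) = 2.84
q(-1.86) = -7.95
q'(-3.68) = 9.06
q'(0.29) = 0.96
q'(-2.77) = 7.20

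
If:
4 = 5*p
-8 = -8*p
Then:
No Solution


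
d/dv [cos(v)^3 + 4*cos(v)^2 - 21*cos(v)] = (-3*cos(v)^2 - 8*cos(v) + 21)*sin(v)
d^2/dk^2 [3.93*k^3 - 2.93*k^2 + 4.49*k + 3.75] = 23.58*k - 5.86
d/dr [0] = 0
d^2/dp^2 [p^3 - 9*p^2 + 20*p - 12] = 6*p - 18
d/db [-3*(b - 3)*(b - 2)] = 15 - 6*b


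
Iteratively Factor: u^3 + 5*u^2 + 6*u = (u + 3)*(u^2 + 2*u) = u*(u + 3)*(u + 2)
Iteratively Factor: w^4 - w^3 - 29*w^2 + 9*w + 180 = (w + 4)*(w^3 - 5*w^2 - 9*w + 45) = (w + 3)*(w + 4)*(w^2 - 8*w + 15) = (w - 5)*(w + 3)*(w + 4)*(w - 3)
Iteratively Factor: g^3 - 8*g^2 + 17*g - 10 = (g - 2)*(g^2 - 6*g + 5) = (g - 2)*(g - 1)*(g - 5)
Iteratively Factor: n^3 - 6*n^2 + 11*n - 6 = (n - 2)*(n^2 - 4*n + 3) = (n - 3)*(n - 2)*(n - 1)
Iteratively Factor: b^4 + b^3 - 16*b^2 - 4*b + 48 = (b - 3)*(b^3 + 4*b^2 - 4*b - 16) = (b - 3)*(b + 4)*(b^2 - 4) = (b - 3)*(b - 2)*(b + 4)*(b + 2)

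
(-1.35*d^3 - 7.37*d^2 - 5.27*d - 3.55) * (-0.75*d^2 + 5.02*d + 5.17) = 1.0125*d^5 - 1.2495*d^4 - 40.0244*d^3 - 61.8958*d^2 - 45.0669*d - 18.3535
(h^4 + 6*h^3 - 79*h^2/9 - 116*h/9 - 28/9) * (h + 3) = h^5 + 9*h^4 + 83*h^3/9 - 353*h^2/9 - 376*h/9 - 28/3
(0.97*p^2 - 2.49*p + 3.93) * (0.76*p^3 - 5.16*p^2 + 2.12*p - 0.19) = 0.7372*p^5 - 6.8976*p^4 + 17.8916*p^3 - 25.7419*p^2 + 8.8047*p - 0.7467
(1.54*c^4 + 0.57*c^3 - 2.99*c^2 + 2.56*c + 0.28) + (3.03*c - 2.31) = 1.54*c^4 + 0.57*c^3 - 2.99*c^2 + 5.59*c - 2.03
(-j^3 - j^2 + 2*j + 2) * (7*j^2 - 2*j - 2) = -7*j^5 - 5*j^4 + 18*j^3 + 12*j^2 - 8*j - 4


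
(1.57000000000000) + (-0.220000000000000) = 1.35000000000000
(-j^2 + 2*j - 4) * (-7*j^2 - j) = 7*j^4 - 13*j^3 + 26*j^2 + 4*j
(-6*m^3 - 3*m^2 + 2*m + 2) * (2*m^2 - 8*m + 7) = -12*m^5 + 42*m^4 - 14*m^3 - 33*m^2 - 2*m + 14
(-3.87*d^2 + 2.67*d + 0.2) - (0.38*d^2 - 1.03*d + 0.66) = -4.25*d^2 + 3.7*d - 0.46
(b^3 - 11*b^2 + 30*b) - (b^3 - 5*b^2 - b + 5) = -6*b^2 + 31*b - 5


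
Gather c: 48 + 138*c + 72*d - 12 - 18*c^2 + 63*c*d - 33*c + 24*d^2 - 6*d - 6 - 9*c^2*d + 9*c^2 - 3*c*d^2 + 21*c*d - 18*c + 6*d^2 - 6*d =c^2*(-9*d - 9) + c*(-3*d^2 + 84*d + 87) + 30*d^2 + 60*d + 30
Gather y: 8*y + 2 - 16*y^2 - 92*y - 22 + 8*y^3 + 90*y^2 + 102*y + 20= 8*y^3 + 74*y^2 + 18*y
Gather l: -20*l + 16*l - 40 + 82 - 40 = 2 - 4*l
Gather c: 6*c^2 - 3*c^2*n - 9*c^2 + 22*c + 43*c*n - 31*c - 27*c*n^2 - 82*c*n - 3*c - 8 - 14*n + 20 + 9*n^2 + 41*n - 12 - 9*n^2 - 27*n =c^2*(-3*n - 3) + c*(-27*n^2 - 39*n - 12)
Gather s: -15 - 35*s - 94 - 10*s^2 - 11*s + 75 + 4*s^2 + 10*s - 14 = -6*s^2 - 36*s - 48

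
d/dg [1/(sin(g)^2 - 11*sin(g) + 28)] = (11 - 2*sin(g))*cos(g)/(sin(g)^2 - 11*sin(g) + 28)^2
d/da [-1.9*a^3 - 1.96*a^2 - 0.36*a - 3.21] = -5.7*a^2 - 3.92*a - 0.36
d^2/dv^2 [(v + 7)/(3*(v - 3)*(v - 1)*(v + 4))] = 2*(3*v^5 + 42*v^4 + 13*v^3 - 345*v^2 - 252*v + 1339)/(3*(v^9 - 39*v^7 + 36*v^6 + 507*v^5 - 936*v^4 - 1765*v^3 + 6084*v^2 - 5616*v + 1728))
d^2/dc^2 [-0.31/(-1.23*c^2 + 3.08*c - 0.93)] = (-0.937998*c^2 + 2.348808*c + 0.31*(2.46*c - 3.08)*(4.92*c - 6.16) - 0.709218)/(1.23*c^2 - 3.08*c + 0.93)^3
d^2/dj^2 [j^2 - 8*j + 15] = 2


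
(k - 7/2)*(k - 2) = k^2 - 11*k/2 + 7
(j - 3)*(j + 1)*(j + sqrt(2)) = j^3 - 2*j^2 + sqrt(2)*j^2 - 3*j - 2*sqrt(2)*j - 3*sqrt(2)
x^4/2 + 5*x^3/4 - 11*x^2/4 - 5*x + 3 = (x/2 + 1)*(x - 2)*(x - 1/2)*(x + 3)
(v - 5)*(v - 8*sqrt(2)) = v^2 - 8*sqrt(2)*v - 5*v + 40*sqrt(2)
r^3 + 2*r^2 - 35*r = r*(r - 5)*(r + 7)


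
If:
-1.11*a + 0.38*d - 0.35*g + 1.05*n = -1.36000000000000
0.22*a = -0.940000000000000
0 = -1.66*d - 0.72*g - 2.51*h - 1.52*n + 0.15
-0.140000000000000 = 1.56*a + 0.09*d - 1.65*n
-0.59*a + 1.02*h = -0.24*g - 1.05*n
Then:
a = -4.27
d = 0.81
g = 6.58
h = 0.01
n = -3.91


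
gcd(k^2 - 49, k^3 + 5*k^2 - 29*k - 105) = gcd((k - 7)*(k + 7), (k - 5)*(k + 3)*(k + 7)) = k + 7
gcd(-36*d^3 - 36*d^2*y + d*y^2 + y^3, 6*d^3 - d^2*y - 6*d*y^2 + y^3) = -6*d^2 - 5*d*y + y^2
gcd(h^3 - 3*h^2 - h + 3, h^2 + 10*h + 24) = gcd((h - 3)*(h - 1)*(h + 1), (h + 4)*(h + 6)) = 1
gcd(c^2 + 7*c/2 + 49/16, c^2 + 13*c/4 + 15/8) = 1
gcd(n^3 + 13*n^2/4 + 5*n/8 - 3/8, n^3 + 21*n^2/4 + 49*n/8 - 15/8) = n^2 + 11*n/4 - 3/4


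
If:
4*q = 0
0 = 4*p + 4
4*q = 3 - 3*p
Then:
No Solution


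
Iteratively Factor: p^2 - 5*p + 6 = (p - 2)*(p - 3)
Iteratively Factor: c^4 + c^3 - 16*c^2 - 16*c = (c + 4)*(c^3 - 3*c^2 - 4*c) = (c + 1)*(c + 4)*(c^2 - 4*c) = (c - 4)*(c + 1)*(c + 4)*(c)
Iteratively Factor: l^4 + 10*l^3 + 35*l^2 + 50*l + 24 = (l + 3)*(l^3 + 7*l^2 + 14*l + 8) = (l + 3)*(l + 4)*(l^2 + 3*l + 2) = (l + 2)*(l + 3)*(l + 4)*(l + 1)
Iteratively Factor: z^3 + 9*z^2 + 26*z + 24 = (z + 2)*(z^2 + 7*z + 12) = (z + 2)*(z + 3)*(z + 4)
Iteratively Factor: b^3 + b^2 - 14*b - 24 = (b + 2)*(b^2 - b - 12) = (b - 4)*(b + 2)*(b + 3)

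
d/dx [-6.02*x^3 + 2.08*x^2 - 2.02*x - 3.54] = -18.06*x^2 + 4.16*x - 2.02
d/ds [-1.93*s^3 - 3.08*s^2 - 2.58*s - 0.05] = -5.79*s^2 - 6.16*s - 2.58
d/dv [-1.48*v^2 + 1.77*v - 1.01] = 1.77 - 2.96*v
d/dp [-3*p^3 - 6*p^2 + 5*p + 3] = -9*p^2 - 12*p + 5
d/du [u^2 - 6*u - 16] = 2*u - 6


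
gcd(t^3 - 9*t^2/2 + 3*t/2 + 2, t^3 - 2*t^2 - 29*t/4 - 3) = t^2 - 7*t/2 - 2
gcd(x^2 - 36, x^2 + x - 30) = x + 6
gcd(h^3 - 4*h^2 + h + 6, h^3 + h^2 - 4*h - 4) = h^2 - h - 2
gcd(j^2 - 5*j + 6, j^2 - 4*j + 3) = j - 3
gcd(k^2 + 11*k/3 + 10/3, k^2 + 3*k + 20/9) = k + 5/3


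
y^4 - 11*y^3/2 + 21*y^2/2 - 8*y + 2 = (y - 2)^2*(y - 1)*(y - 1/2)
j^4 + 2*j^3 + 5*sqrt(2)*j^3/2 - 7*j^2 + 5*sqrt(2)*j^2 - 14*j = j*(j + 2)*(j - sqrt(2))*(j + 7*sqrt(2)/2)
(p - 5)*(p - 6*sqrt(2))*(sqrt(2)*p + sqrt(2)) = sqrt(2)*p^3 - 12*p^2 - 4*sqrt(2)*p^2 - 5*sqrt(2)*p + 48*p + 60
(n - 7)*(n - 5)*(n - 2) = n^3 - 14*n^2 + 59*n - 70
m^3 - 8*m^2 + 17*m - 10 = (m - 5)*(m - 2)*(m - 1)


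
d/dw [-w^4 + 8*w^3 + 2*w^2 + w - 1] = -4*w^3 + 24*w^2 + 4*w + 1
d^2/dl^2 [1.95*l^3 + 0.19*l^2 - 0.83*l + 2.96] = 11.7*l + 0.38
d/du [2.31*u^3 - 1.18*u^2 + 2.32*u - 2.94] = 6.93*u^2 - 2.36*u + 2.32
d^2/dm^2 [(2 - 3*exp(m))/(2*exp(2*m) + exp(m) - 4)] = (-12*exp(4*m) + 38*exp(3*m) - 132*exp(2*m) + 54*exp(m) - 40)*exp(m)/(8*exp(6*m) + 12*exp(5*m) - 42*exp(4*m) - 47*exp(3*m) + 84*exp(2*m) + 48*exp(m) - 64)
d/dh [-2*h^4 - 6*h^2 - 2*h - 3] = -8*h^3 - 12*h - 2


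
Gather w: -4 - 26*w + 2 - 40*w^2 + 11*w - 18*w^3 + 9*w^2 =-18*w^3 - 31*w^2 - 15*w - 2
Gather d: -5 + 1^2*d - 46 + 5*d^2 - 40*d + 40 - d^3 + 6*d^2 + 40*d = -d^3 + 11*d^2 + d - 11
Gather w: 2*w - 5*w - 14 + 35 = 21 - 3*w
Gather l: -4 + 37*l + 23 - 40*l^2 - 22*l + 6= -40*l^2 + 15*l + 25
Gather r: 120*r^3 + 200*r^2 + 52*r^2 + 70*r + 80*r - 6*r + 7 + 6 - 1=120*r^3 + 252*r^2 + 144*r + 12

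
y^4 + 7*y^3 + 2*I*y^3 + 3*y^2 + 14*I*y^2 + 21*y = y*(y + 7)*(y - I)*(y + 3*I)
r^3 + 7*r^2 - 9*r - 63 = (r - 3)*(r + 3)*(r + 7)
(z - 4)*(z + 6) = z^2 + 2*z - 24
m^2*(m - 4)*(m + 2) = m^4 - 2*m^3 - 8*m^2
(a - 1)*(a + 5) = a^2 + 4*a - 5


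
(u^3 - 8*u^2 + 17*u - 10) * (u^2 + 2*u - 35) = u^5 - 6*u^4 - 34*u^3 + 304*u^2 - 615*u + 350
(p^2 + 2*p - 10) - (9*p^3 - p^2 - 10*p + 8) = -9*p^3 + 2*p^2 + 12*p - 18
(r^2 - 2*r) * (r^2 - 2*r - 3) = r^4 - 4*r^3 + r^2 + 6*r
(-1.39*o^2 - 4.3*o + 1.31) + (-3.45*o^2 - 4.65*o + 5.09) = -4.84*o^2 - 8.95*o + 6.4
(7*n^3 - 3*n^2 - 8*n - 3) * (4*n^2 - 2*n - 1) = 28*n^5 - 26*n^4 - 33*n^3 + 7*n^2 + 14*n + 3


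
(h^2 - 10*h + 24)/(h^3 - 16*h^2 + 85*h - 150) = (h - 4)/(h^2 - 10*h + 25)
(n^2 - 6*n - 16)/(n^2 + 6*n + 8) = (n - 8)/(n + 4)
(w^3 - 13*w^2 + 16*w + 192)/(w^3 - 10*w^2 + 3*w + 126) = (w^2 - 16*w + 64)/(w^2 - 13*w + 42)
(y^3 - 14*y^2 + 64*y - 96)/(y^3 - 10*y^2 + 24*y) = (y - 4)/y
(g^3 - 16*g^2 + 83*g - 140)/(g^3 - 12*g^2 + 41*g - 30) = (g^2 - 11*g + 28)/(g^2 - 7*g + 6)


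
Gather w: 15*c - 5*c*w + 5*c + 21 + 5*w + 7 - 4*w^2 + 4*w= 20*c - 4*w^2 + w*(9 - 5*c) + 28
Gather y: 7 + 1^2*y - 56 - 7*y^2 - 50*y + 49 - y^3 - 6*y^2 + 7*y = -y^3 - 13*y^2 - 42*y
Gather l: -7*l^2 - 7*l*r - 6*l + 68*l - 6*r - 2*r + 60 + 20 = -7*l^2 + l*(62 - 7*r) - 8*r + 80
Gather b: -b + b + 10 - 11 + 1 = 0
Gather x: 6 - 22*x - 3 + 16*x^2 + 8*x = 16*x^2 - 14*x + 3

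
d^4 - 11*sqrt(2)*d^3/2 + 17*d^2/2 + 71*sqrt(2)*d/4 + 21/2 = (d - 7*sqrt(2)/2)*(d - 3*sqrt(2))*(sqrt(2)*d/2 + 1/2)*(sqrt(2)*d + 1)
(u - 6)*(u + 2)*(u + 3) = u^3 - u^2 - 24*u - 36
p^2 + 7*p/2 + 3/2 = (p + 1/2)*(p + 3)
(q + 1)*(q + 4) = q^2 + 5*q + 4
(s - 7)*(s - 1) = s^2 - 8*s + 7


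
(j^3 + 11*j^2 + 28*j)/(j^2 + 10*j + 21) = j*(j + 4)/(j + 3)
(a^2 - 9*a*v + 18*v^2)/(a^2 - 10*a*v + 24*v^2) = (-a + 3*v)/(-a + 4*v)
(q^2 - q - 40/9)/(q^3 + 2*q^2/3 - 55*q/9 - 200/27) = 3/(3*q + 5)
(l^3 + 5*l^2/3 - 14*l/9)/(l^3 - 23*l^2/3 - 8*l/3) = (-9*l^2 - 15*l + 14)/(3*(-3*l^2 + 23*l + 8))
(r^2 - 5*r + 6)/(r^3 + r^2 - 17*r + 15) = (r - 2)/(r^2 + 4*r - 5)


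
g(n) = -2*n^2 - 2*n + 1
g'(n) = -4*n - 2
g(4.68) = -52.16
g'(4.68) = -20.72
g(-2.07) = -3.43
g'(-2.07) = 6.28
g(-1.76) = -1.68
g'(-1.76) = 5.04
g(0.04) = 0.92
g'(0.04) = -2.16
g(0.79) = -1.83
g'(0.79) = -5.16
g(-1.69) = -1.33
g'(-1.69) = 4.76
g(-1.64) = -1.10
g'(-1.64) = 4.56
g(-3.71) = -19.11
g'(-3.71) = 12.84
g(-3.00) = -11.00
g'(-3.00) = 10.00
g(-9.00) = -143.00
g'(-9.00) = 34.00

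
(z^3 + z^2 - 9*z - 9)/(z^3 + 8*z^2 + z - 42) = (z^2 - 2*z - 3)/(z^2 + 5*z - 14)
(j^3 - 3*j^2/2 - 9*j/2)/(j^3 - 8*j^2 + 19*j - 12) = j*(2*j + 3)/(2*(j^2 - 5*j + 4))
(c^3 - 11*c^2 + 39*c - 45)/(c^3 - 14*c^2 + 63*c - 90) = (c - 3)/(c - 6)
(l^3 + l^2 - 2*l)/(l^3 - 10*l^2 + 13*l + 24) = l*(l^2 + l - 2)/(l^3 - 10*l^2 + 13*l + 24)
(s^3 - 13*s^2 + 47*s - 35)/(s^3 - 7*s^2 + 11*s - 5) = (s - 7)/(s - 1)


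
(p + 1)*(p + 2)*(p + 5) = p^3 + 8*p^2 + 17*p + 10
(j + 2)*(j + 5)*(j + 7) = j^3 + 14*j^2 + 59*j + 70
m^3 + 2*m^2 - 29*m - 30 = (m - 5)*(m + 1)*(m + 6)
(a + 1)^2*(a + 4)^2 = a^4 + 10*a^3 + 33*a^2 + 40*a + 16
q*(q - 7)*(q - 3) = q^3 - 10*q^2 + 21*q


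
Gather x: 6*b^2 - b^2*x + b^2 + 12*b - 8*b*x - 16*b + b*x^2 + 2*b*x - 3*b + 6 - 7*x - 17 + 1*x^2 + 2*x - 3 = 7*b^2 - 7*b + x^2*(b + 1) + x*(-b^2 - 6*b - 5) - 14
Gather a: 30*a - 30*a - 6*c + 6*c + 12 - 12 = 0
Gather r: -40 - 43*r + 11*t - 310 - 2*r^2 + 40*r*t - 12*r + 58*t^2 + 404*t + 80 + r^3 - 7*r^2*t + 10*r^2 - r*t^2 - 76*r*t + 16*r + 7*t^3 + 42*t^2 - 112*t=r^3 + r^2*(8 - 7*t) + r*(-t^2 - 36*t - 39) + 7*t^3 + 100*t^2 + 303*t - 270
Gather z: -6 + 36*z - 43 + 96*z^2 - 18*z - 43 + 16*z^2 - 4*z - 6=112*z^2 + 14*z - 98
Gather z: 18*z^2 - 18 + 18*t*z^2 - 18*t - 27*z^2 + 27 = -18*t + z^2*(18*t - 9) + 9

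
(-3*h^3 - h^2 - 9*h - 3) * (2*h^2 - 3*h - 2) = -6*h^5 + 7*h^4 - 9*h^3 + 23*h^2 + 27*h + 6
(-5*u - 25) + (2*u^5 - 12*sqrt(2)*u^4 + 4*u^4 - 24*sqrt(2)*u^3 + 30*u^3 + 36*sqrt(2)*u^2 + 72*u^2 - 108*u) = 2*u^5 - 12*sqrt(2)*u^4 + 4*u^4 - 24*sqrt(2)*u^3 + 30*u^3 + 36*sqrt(2)*u^2 + 72*u^2 - 113*u - 25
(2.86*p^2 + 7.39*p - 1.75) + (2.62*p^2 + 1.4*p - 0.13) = 5.48*p^2 + 8.79*p - 1.88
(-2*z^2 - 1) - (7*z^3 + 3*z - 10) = -7*z^3 - 2*z^2 - 3*z + 9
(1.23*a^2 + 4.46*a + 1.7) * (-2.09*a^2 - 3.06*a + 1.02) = -2.5707*a^4 - 13.0852*a^3 - 15.946*a^2 - 0.6528*a + 1.734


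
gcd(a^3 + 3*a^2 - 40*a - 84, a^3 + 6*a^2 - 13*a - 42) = a^2 + 9*a + 14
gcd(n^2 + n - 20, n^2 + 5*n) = n + 5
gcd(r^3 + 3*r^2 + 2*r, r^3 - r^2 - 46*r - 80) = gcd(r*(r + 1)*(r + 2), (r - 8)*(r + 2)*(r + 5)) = r + 2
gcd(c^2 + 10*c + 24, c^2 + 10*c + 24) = c^2 + 10*c + 24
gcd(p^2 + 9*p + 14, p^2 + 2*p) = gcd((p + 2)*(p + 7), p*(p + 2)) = p + 2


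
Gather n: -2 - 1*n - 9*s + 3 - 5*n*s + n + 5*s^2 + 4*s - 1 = -5*n*s + 5*s^2 - 5*s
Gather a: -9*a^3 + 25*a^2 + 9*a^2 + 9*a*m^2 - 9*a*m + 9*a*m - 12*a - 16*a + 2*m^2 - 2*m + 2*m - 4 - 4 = -9*a^3 + 34*a^2 + a*(9*m^2 - 28) + 2*m^2 - 8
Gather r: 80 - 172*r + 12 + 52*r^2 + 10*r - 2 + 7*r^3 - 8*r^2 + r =7*r^3 + 44*r^2 - 161*r + 90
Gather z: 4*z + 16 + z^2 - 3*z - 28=z^2 + z - 12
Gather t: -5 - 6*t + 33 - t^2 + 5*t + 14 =-t^2 - t + 42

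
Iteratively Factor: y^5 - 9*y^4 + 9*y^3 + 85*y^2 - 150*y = (y - 5)*(y^4 - 4*y^3 - 11*y^2 + 30*y) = (y - 5)*(y + 3)*(y^3 - 7*y^2 + 10*y) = y*(y - 5)*(y + 3)*(y^2 - 7*y + 10) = y*(y - 5)*(y - 2)*(y + 3)*(y - 5)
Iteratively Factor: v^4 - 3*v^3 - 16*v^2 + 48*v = (v + 4)*(v^3 - 7*v^2 + 12*v) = (v - 4)*(v + 4)*(v^2 - 3*v) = v*(v - 4)*(v + 4)*(v - 3)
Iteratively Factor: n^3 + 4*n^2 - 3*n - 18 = (n + 3)*(n^2 + n - 6) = (n + 3)^2*(n - 2)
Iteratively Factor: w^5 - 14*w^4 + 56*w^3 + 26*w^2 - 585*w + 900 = (w - 4)*(w^4 - 10*w^3 + 16*w^2 + 90*w - 225) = (w - 5)*(w - 4)*(w^3 - 5*w^2 - 9*w + 45) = (w - 5)*(w - 4)*(w + 3)*(w^2 - 8*w + 15) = (w - 5)^2*(w - 4)*(w + 3)*(w - 3)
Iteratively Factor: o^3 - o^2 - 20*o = (o)*(o^2 - o - 20) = o*(o + 4)*(o - 5)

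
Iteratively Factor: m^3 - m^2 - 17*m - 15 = (m + 1)*(m^2 - 2*m - 15) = (m - 5)*(m + 1)*(m + 3)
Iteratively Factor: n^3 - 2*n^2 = (n - 2)*(n^2) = n*(n - 2)*(n)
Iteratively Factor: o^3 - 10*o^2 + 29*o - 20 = (o - 4)*(o^2 - 6*o + 5) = (o - 4)*(o - 1)*(o - 5)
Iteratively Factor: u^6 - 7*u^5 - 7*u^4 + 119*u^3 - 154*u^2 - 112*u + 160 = (u - 2)*(u^5 - 5*u^4 - 17*u^3 + 85*u^2 + 16*u - 80) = (u - 2)*(u + 4)*(u^4 - 9*u^3 + 19*u^2 + 9*u - 20) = (u - 2)*(u + 1)*(u + 4)*(u^3 - 10*u^2 + 29*u - 20) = (u - 5)*(u - 2)*(u + 1)*(u + 4)*(u^2 - 5*u + 4) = (u - 5)*(u - 4)*(u - 2)*(u + 1)*(u + 4)*(u - 1)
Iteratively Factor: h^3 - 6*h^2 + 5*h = (h - 5)*(h^2 - h) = h*(h - 5)*(h - 1)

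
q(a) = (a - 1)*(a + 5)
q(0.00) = -5.00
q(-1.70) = -8.91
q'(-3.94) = -3.88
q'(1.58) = 7.16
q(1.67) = 4.47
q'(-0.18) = 3.64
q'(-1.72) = 0.56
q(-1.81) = -8.96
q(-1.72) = -8.92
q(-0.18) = -5.69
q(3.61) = 22.47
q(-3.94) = -5.24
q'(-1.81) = 0.38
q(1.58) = 3.82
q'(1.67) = 7.34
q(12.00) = 187.00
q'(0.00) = 4.00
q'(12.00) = 28.00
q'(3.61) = 11.22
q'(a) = 2*a + 4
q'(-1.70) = 0.60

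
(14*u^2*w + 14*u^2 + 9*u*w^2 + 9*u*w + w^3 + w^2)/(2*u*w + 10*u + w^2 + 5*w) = (7*u*w + 7*u + w^2 + w)/(w + 5)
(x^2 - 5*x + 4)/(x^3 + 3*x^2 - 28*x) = (x - 1)/(x*(x + 7))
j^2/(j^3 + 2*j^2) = 1/(j + 2)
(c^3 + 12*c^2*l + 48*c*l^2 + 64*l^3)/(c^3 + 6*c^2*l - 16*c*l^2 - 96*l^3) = (c^2 + 8*c*l + 16*l^2)/(c^2 + 2*c*l - 24*l^2)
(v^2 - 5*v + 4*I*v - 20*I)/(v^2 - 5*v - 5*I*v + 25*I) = (v + 4*I)/(v - 5*I)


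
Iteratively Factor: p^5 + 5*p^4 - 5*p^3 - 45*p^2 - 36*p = (p + 1)*(p^4 + 4*p^3 - 9*p^2 - 36*p) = (p - 3)*(p + 1)*(p^3 + 7*p^2 + 12*p) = p*(p - 3)*(p + 1)*(p^2 + 7*p + 12) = p*(p - 3)*(p + 1)*(p + 4)*(p + 3)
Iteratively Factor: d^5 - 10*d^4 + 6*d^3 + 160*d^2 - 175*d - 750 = (d - 5)*(d^4 - 5*d^3 - 19*d^2 + 65*d + 150) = (d - 5)*(d + 3)*(d^3 - 8*d^2 + 5*d + 50) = (d - 5)^2*(d + 3)*(d^2 - 3*d - 10) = (d - 5)^3*(d + 3)*(d + 2)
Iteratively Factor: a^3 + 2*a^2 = (a)*(a^2 + 2*a) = a^2*(a + 2)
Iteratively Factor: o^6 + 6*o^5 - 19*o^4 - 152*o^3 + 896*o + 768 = (o - 3)*(o^5 + 9*o^4 + 8*o^3 - 128*o^2 - 384*o - 256) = (o - 3)*(o + 4)*(o^4 + 5*o^3 - 12*o^2 - 80*o - 64) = (o - 3)*(o + 4)^2*(o^3 + o^2 - 16*o - 16) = (o - 4)*(o - 3)*(o + 4)^2*(o^2 + 5*o + 4) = (o - 4)*(o - 3)*(o + 4)^3*(o + 1)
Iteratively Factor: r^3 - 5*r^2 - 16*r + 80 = (r - 4)*(r^2 - r - 20) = (r - 4)*(r + 4)*(r - 5)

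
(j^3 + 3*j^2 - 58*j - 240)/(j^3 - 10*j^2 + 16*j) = (j^2 + 11*j + 30)/(j*(j - 2))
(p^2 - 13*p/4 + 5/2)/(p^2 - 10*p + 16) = (p - 5/4)/(p - 8)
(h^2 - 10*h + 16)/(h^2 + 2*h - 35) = (h^2 - 10*h + 16)/(h^2 + 2*h - 35)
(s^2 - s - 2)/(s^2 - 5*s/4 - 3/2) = 4*(s + 1)/(4*s + 3)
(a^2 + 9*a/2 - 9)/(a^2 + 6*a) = (a - 3/2)/a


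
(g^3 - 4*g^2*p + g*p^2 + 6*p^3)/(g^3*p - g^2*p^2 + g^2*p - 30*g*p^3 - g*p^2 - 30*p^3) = (-g^3 + 4*g^2*p - g*p^2 - 6*p^3)/(p*(-g^3 + g^2*p - g^2 + 30*g*p^2 + g*p + 30*p^2))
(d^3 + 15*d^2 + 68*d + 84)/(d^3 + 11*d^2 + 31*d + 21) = (d^2 + 8*d + 12)/(d^2 + 4*d + 3)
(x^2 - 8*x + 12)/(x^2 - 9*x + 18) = (x - 2)/(x - 3)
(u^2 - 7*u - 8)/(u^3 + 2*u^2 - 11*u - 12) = (u - 8)/(u^2 + u - 12)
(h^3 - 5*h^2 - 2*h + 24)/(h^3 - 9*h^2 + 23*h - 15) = (h^2 - 2*h - 8)/(h^2 - 6*h + 5)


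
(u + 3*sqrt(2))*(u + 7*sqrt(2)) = u^2 + 10*sqrt(2)*u + 42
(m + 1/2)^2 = m^2 + m + 1/4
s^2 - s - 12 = (s - 4)*(s + 3)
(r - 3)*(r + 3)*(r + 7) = r^3 + 7*r^2 - 9*r - 63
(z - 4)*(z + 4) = z^2 - 16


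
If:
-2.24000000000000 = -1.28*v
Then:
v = 1.75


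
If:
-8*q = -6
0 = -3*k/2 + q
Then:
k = 1/2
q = 3/4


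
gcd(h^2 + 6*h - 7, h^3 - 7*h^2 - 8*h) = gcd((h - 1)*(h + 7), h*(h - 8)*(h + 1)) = 1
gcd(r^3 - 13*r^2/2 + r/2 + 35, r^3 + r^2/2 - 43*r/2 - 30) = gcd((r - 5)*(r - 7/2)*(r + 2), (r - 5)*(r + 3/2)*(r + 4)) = r - 5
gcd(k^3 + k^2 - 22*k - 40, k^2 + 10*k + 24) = k + 4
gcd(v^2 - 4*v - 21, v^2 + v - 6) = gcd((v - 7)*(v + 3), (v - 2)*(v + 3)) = v + 3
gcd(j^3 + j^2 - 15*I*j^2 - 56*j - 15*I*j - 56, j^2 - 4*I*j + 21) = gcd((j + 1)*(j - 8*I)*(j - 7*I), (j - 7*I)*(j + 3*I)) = j - 7*I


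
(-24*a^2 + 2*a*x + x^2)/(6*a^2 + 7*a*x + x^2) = (-4*a + x)/(a + x)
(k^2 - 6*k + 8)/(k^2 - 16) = (k - 2)/(k + 4)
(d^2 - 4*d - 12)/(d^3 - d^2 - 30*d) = (d + 2)/(d*(d + 5))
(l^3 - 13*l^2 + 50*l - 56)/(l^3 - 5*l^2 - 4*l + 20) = (l^2 - 11*l + 28)/(l^2 - 3*l - 10)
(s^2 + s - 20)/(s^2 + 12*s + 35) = (s - 4)/(s + 7)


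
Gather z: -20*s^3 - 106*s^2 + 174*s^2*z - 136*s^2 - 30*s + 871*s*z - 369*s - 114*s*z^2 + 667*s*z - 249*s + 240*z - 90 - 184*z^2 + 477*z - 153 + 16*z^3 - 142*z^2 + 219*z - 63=-20*s^3 - 242*s^2 - 648*s + 16*z^3 + z^2*(-114*s - 326) + z*(174*s^2 + 1538*s + 936) - 306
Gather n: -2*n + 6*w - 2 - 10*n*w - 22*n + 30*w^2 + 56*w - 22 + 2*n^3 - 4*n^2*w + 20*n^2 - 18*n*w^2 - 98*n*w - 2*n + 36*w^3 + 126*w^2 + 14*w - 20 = 2*n^3 + n^2*(20 - 4*w) + n*(-18*w^2 - 108*w - 26) + 36*w^3 + 156*w^2 + 76*w - 44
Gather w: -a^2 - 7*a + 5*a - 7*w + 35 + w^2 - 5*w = -a^2 - 2*a + w^2 - 12*w + 35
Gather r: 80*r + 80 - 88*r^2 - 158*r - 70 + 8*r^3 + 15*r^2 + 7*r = 8*r^3 - 73*r^2 - 71*r + 10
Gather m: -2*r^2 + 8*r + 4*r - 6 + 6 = -2*r^2 + 12*r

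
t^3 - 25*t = t*(t - 5)*(t + 5)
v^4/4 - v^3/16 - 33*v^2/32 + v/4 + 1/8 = (v/4 + 1/2)*(v - 2)*(v - 1/2)*(v + 1/4)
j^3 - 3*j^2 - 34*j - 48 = (j - 8)*(j + 2)*(j + 3)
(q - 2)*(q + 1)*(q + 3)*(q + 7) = q^4 + 9*q^3 + 9*q^2 - 41*q - 42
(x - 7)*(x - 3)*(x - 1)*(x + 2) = x^4 - 9*x^3 + 9*x^2 + 41*x - 42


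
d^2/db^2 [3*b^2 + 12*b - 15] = 6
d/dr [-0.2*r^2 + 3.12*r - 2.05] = 3.12 - 0.4*r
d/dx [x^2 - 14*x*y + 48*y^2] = 2*x - 14*y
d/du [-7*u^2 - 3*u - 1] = -14*u - 3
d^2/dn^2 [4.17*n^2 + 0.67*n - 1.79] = 8.34000000000000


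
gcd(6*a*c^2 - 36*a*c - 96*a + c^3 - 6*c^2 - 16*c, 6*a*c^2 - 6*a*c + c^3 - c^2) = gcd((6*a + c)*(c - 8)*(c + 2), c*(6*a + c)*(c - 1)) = 6*a + c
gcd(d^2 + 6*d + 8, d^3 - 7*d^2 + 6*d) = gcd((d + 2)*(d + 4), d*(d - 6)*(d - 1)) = 1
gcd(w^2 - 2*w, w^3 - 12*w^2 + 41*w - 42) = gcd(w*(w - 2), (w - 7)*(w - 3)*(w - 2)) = w - 2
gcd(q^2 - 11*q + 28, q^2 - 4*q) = q - 4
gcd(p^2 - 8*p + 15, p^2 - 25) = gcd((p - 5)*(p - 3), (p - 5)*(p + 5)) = p - 5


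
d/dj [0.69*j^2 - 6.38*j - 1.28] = 1.38*j - 6.38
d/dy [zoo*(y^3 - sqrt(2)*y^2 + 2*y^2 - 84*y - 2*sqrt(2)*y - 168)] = nan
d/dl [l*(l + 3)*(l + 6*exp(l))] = 6*l^2*exp(l) + 3*l^2 + 30*l*exp(l) + 6*l + 18*exp(l)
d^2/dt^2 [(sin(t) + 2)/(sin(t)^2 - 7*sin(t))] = (-sin(t)^2 - 15*sin(t) + 44 - 86/sin(t) - 84/sin(t)^2 + 196/sin(t)^3)/(sin(t) - 7)^3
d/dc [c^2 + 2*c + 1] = 2*c + 2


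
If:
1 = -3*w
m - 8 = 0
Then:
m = 8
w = -1/3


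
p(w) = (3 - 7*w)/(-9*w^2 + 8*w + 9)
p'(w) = (3 - 7*w)*(18*w - 8)/(-9*w^2 + 8*w + 9)^2 - 7/(-9*w^2 + 8*w + 9)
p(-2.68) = -0.28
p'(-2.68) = -0.12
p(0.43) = -0.00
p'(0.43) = -0.65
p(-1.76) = -0.46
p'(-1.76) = -0.35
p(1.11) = -0.70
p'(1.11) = -2.27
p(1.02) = -0.53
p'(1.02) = -1.60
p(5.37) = 0.17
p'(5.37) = -0.04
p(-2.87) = -0.26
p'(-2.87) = -0.10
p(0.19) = 0.16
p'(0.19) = -0.76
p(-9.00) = -0.08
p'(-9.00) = -0.00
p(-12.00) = -0.06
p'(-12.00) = -0.00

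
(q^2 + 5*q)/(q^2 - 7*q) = (q + 5)/(q - 7)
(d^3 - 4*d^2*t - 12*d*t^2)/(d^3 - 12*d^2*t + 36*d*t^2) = (-d - 2*t)/(-d + 6*t)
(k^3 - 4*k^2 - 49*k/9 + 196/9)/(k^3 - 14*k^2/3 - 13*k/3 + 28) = (k - 7/3)/(k - 3)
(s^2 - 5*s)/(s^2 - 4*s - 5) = s/(s + 1)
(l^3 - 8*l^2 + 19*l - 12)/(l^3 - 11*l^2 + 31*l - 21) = (l - 4)/(l - 7)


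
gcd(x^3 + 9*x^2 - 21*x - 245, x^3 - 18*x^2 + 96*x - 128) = 1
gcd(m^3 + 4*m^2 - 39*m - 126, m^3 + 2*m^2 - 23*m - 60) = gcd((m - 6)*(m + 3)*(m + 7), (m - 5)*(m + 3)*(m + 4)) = m + 3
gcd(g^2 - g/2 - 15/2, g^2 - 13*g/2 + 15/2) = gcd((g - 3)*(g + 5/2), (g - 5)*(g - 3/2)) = 1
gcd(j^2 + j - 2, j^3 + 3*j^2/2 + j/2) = 1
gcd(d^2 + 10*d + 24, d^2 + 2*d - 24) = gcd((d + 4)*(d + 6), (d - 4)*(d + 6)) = d + 6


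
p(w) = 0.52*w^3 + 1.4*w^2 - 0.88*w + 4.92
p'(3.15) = 23.42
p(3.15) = 32.29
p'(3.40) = 26.67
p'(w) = 1.56*w^2 + 2.8*w - 0.88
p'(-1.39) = -1.76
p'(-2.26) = 0.76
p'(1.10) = 4.09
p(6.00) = 162.36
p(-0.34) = 5.36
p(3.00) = 28.92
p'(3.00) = 21.56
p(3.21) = 33.72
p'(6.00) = 72.08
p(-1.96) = 8.11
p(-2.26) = 8.06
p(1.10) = 6.34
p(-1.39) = 7.45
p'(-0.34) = -1.65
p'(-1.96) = -0.38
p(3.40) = 38.55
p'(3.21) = 24.18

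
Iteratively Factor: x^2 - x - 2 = (x - 2)*(x + 1)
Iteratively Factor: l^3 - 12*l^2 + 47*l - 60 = (l - 3)*(l^2 - 9*l + 20) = (l - 5)*(l - 3)*(l - 4)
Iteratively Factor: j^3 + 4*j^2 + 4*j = (j + 2)*(j^2 + 2*j) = (j + 2)^2*(j)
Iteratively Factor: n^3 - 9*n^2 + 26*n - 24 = (n - 3)*(n^2 - 6*n + 8) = (n - 4)*(n - 3)*(n - 2)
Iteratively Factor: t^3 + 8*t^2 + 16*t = (t + 4)*(t^2 + 4*t) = t*(t + 4)*(t + 4)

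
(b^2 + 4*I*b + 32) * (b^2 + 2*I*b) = b^4 + 6*I*b^3 + 24*b^2 + 64*I*b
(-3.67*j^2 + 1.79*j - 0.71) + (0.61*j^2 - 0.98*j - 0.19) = -3.06*j^2 + 0.81*j - 0.9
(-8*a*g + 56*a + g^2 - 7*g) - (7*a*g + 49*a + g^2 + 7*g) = -15*a*g + 7*a - 14*g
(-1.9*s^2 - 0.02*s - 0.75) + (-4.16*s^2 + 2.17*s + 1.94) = -6.06*s^2 + 2.15*s + 1.19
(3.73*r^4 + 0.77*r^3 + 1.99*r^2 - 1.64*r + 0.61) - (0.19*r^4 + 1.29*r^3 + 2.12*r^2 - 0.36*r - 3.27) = 3.54*r^4 - 0.52*r^3 - 0.13*r^2 - 1.28*r + 3.88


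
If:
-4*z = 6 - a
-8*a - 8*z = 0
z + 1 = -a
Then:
No Solution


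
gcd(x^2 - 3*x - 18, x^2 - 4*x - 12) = x - 6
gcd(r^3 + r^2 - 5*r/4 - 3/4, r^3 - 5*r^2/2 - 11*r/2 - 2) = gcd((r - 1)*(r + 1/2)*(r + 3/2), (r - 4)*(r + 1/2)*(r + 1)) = r + 1/2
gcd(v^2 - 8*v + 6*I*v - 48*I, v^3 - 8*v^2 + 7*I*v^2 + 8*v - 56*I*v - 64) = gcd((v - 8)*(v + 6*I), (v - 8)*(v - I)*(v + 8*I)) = v - 8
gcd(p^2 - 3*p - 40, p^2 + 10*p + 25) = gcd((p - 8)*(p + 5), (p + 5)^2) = p + 5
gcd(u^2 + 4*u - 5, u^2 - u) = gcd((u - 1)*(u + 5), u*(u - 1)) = u - 1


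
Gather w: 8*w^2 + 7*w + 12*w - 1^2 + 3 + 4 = 8*w^2 + 19*w + 6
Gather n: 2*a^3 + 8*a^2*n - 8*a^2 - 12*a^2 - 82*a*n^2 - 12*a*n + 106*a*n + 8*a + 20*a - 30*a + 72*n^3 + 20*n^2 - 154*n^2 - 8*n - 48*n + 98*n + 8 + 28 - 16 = 2*a^3 - 20*a^2 - 2*a + 72*n^3 + n^2*(-82*a - 134) + n*(8*a^2 + 94*a + 42) + 20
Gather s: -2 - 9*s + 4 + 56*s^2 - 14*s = 56*s^2 - 23*s + 2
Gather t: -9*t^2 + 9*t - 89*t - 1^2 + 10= -9*t^2 - 80*t + 9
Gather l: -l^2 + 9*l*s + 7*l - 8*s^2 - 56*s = -l^2 + l*(9*s + 7) - 8*s^2 - 56*s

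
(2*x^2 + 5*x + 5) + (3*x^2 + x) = 5*x^2 + 6*x + 5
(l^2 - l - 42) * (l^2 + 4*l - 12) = l^4 + 3*l^3 - 58*l^2 - 156*l + 504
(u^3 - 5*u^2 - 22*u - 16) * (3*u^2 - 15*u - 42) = 3*u^5 - 30*u^4 - 33*u^3 + 492*u^2 + 1164*u + 672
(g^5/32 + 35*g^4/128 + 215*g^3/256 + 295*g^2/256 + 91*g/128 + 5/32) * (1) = g^5/32 + 35*g^4/128 + 215*g^3/256 + 295*g^2/256 + 91*g/128 + 5/32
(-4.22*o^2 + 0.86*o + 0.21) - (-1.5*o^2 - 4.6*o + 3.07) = -2.72*o^2 + 5.46*o - 2.86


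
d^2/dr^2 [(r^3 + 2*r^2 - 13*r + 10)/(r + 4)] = 2*(r^3 + 12*r^2 + 48*r + 94)/(r^3 + 12*r^2 + 48*r + 64)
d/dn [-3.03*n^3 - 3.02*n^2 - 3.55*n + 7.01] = -9.09*n^2 - 6.04*n - 3.55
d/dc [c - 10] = 1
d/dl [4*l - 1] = 4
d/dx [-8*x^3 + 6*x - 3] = 6 - 24*x^2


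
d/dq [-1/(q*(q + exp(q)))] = (q*(exp(q) + 1) + q + exp(q))/(q^2*(q + exp(q))^2)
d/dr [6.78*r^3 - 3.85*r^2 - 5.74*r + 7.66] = 20.34*r^2 - 7.7*r - 5.74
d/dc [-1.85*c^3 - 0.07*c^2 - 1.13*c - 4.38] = -5.55*c^2 - 0.14*c - 1.13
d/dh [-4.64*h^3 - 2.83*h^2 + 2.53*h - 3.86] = -13.92*h^2 - 5.66*h + 2.53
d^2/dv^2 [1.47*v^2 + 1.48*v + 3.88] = 2.94000000000000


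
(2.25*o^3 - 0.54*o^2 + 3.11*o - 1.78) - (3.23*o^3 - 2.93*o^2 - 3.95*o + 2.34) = -0.98*o^3 + 2.39*o^2 + 7.06*o - 4.12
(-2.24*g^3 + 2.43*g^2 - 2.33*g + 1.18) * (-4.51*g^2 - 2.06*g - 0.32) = 10.1024*g^5 - 6.3449*g^4 + 6.2193*g^3 - 1.2996*g^2 - 1.6852*g - 0.3776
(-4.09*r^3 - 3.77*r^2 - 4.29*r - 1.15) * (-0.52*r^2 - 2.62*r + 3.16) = 2.1268*r^5 + 12.6762*r^4 - 0.8162*r^3 - 0.0753999999999984*r^2 - 10.5434*r - 3.634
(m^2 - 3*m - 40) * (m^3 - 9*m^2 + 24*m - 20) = m^5 - 12*m^4 + 11*m^3 + 268*m^2 - 900*m + 800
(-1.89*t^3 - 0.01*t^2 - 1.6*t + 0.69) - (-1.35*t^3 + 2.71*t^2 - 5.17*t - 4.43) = -0.54*t^3 - 2.72*t^2 + 3.57*t + 5.12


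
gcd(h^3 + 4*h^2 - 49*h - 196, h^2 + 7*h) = h + 7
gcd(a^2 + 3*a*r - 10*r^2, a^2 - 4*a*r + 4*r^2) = -a + 2*r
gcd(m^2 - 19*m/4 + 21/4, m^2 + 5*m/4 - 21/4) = m - 7/4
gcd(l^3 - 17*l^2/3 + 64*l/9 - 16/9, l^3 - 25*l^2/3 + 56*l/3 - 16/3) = l^2 - 13*l/3 + 4/3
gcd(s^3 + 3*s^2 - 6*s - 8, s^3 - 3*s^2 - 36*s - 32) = s^2 + 5*s + 4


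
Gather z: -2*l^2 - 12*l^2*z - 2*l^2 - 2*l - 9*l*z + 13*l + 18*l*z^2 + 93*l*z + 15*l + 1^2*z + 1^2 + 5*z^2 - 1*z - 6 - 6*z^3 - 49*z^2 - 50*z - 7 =-4*l^2 + 26*l - 6*z^3 + z^2*(18*l - 44) + z*(-12*l^2 + 84*l - 50) - 12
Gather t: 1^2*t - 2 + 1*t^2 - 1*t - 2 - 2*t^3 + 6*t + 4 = -2*t^3 + t^2 + 6*t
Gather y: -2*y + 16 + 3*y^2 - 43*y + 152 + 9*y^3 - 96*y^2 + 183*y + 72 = 9*y^3 - 93*y^2 + 138*y + 240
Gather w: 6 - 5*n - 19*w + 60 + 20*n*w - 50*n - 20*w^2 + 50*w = -55*n - 20*w^2 + w*(20*n + 31) + 66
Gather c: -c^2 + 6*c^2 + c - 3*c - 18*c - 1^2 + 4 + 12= 5*c^2 - 20*c + 15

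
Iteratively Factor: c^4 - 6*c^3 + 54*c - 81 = (c + 3)*(c^3 - 9*c^2 + 27*c - 27) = (c - 3)*(c + 3)*(c^2 - 6*c + 9) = (c - 3)^2*(c + 3)*(c - 3)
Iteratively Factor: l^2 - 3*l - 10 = (l - 5)*(l + 2)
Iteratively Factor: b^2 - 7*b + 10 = (b - 2)*(b - 5)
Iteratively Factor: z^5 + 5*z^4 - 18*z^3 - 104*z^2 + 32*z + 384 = (z + 4)*(z^4 + z^3 - 22*z^2 - 16*z + 96) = (z + 3)*(z + 4)*(z^3 - 2*z^2 - 16*z + 32) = (z - 4)*(z + 3)*(z + 4)*(z^2 + 2*z - 8) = (z - 4)*(z - 2)*(z + 3)*(z + 4)*(z + 4)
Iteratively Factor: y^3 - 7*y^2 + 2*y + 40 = (y - 5)*(y^2 - 2*y - 8) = (y - 5)*(y + 2)*(y - 4)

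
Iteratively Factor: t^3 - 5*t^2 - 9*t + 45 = (t + 3)*(t^2 - 8*t + 15) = (t - 3)*(t + 3)*(t - 5)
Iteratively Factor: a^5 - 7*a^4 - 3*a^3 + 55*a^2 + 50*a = (a + 2)*(a^4 - 9*a^3 + 15*a^2 + 25*a) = (a + 1)*(a + 2)*(a^3 - 10*a^2 + 25*a) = a*(a + 1)*(a + 2)*(a^2 - 10*a + 25) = a*(a - 5)*(a + 1)*(a + 2)*(a - 5)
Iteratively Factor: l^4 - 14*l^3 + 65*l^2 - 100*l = (l)*(l^3 - 14*l^2 + 65*l - 100) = l*(l - 5)*(l^2 - 9*l + 20) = l*(l - 5)^2*(l - 4)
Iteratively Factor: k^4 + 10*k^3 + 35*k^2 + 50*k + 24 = (k + 3)*(k^3 + 7*k^2 + 14*k + 8) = (k + 2)*(k + 3)*(k^2 + 5*k + 4) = (k + 2)*(k + 3)*(k + 4)*(k + 1)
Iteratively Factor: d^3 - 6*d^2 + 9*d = (d - 3)*(d^2 - 3*d) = d*(d - 3)*(d - 3)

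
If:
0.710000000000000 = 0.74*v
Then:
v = 0.96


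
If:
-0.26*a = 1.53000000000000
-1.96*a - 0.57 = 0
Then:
No Solution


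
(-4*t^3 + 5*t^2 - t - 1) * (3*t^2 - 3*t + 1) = -12*t^5 + 27*t^4 - 22*t^3 + 5*t^2 + 2*t - 1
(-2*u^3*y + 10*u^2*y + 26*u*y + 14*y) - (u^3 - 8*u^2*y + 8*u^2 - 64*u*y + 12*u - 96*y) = -2*u^3*y - u^3 + 18*u^2*y - 8*u^2 + 90*u*y - 12*u + 110*y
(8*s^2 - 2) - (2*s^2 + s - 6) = 6*s^2 - s + 4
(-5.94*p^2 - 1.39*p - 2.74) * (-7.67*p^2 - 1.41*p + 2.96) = 45.5598*p^4 + 19.0367*p^3 + 5.3933*p^2 - 0.251*p - 8.1104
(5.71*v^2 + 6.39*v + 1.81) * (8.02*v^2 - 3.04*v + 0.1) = 45.7942*v^4 + 33.8894*v^3 - 4.3384*v^2 - 4.8634*v + 0.181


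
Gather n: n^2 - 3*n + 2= n^2 - 3*n + 2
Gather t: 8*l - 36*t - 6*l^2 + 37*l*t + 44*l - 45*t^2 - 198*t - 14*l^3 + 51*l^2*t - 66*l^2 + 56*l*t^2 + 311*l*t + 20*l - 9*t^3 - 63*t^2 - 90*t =-14*l^3 - 72*l^2 + 72*l - 9*t^3 + t^2*(56*l - 108) + t*(51*l^2 + 348*l - 324)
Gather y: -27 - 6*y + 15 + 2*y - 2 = -4*y - 14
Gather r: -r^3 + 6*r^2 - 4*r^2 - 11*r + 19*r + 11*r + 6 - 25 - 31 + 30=-r^3 + 2*r^2 + 19*r - 20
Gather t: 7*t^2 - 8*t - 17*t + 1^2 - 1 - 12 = 7*t^2 - 25*t - 12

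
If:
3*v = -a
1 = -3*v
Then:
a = 1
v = -1/3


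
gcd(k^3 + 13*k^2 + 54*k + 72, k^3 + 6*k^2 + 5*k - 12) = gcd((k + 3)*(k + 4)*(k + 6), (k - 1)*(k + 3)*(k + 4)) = k^2 + 7*k + 12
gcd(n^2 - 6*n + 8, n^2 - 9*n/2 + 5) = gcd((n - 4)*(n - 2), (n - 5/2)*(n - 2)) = n - 2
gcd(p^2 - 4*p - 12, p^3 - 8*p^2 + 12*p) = p - 6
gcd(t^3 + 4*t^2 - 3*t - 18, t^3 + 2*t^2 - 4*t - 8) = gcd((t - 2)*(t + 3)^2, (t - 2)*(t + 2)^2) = t - 2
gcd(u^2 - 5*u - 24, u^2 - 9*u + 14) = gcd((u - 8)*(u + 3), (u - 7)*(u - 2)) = 1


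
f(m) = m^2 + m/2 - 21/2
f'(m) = 2*m + 1/2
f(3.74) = 5.36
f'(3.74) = 7.98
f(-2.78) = -4.16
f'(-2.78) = -5.06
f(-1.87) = -7.94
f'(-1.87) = -3.24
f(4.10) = 8.36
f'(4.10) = 8.70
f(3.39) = 2.69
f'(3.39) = 7.28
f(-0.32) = -10.56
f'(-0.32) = -0.14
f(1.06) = -8.85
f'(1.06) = 2.62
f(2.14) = -4.85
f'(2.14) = 4.78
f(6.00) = 28.50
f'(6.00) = 12.50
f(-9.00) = 66.00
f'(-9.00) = -17.50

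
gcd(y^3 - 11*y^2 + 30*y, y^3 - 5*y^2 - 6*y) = y^2 - 6*y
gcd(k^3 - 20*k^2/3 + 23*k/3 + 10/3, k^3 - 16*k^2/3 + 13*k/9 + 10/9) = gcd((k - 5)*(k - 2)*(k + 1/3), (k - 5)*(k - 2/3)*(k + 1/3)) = k^2 - 14*k/3 - 5/3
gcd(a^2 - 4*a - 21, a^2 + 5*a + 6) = a + 3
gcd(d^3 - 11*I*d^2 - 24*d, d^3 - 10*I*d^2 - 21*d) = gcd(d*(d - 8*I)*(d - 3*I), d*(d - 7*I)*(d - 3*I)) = d^2 - 3*I*d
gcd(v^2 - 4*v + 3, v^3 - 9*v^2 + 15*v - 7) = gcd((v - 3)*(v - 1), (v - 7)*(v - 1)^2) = v - 1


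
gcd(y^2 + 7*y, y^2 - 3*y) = y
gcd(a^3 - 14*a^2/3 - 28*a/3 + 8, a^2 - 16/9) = 1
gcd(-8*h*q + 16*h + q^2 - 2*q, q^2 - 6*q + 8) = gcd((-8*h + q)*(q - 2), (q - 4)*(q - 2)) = q - 2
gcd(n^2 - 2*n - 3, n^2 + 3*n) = 1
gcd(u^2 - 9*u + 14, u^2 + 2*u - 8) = u - 2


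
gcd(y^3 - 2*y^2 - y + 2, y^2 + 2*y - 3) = y - 1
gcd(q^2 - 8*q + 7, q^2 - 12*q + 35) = q - 7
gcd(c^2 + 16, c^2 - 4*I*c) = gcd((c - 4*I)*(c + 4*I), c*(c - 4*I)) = c - 4*I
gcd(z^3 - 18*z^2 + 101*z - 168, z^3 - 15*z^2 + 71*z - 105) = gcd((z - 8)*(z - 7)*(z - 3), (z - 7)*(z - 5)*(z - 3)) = z^2 - 10*z + 21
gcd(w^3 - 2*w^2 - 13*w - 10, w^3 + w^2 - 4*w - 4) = w^2 + 3*w + 2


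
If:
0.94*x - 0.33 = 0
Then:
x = 0.35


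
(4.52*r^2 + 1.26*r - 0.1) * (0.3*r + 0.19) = 1.356*r^3 + 1.2368*r^2 + 0.2094*r - 0.019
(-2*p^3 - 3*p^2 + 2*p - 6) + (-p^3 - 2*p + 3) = -3*p^3 - 3*p^2 - 3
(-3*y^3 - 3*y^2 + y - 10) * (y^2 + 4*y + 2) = -3*y^5 - 15*y^4 - 17*y^3 - 12*y^2 - 38*y - 20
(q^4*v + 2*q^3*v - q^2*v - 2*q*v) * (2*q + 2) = 2*q^5*v + 6*q^4*v + 2*q^3*v - 6*q^2*v - 4*q*v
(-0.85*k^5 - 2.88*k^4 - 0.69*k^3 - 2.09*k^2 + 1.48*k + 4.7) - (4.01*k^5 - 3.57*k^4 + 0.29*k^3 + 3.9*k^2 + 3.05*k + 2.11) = -4.86*k^5 + 0.69*k^4 - 0.98*k^3 - 5.99*k^2 - 1.57*k + 2.59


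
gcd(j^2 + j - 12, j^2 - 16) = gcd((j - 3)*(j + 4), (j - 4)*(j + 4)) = j + 4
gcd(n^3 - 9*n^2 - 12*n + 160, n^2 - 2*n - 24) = n + 4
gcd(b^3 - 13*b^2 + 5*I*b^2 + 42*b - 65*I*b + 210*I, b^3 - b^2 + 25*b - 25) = b + 5*I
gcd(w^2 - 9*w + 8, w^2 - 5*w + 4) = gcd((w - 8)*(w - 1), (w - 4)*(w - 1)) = w - 1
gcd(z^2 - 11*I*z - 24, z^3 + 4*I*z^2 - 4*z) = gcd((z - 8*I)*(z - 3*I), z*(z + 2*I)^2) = 1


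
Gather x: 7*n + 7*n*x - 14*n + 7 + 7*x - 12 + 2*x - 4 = -7*n + x*(7*n + 9) - 9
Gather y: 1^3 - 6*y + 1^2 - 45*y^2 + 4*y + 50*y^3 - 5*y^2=50*y^3 - 50*y^2 - 2*y + 2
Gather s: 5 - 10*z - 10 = -10*z - 5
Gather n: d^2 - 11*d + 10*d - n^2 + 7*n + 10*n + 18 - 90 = d^2 - d - n^2 + 17*n - 72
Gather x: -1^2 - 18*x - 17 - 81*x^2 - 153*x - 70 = -81*x^2 - 171*x - 88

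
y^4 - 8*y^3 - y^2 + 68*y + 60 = (y - 6)*(y - 5)*(y + 1)*(y + 2)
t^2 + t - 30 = (t - 5)*(t + 6)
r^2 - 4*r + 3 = (r - 3)*(r - 1)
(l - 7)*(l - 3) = l^2 - 10*l + 21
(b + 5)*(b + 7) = b^2 + 12*b + 35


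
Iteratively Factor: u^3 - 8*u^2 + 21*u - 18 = (u - 2)*(u^2 - 6*u + 9) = (u - 3)*(u - 2)*(u - 3)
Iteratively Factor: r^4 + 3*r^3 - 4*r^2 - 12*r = (r - 2)*(r^3 + 5*r^2 + 6*r) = (r - 2)*(r + 3)*(r^2 + 2*r) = (r - 2)*(r + 2)*(r + 3)*(r)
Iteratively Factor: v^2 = (v)*(v)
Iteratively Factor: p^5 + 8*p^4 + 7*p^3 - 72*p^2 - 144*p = (p + 3)*(p^4 + 5*p^3 - 8*p^2 - 48*p) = (p + 3)*(p + 4)*(p^3 + p^2 - 12*p) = p*(p + 3)*(p + 4)*(p^2 + p - 12) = p*(p + 3)*(p + 4)^2*(p - 3)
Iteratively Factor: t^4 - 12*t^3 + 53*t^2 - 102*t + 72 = (t - 3)*(t^3 - 9*t^2 + 26*t - 24) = (t - 3)*(t - 2)*(t^2 - 7*t + 12) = (t - 3)^2*(t - 2)*(t - 4)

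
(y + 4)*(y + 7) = y^2 + 11*y + 28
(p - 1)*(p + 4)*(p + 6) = p^3 + 9*p^2 + 14*p - 24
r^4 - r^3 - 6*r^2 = r^2*(r - 3)*(r + 2)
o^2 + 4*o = o*(o + 4)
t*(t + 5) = t^2 + 5*t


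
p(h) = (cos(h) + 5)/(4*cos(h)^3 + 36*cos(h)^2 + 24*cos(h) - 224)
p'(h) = (cos(h) + 5)*(12*sin(h)*cos(h)^2 + 72*sin(h)*cos(h) + 24*sin(h))/(4*cos(h)^3 + 36*cos(h)^2 + 24*cos(h) - 224)^2 - sin(h)/(4*cos(h)^3 + 36*cos(h)^2 + 24*cos(h) - 224) = (183*cos(h)/2 + 12*cos(2*h) + cos(3*h)/2 + 98)*sin(h)/(4*(cos(h)^3 + 9*cos(h)^2 + 6*cos(h) - 56)^2)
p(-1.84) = -0.02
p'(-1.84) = -0.00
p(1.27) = -0.02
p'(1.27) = 0.01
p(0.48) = -0.03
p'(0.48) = 0.01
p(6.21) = -0.04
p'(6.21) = -0.00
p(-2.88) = -0.02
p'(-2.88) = -0.00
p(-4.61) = -0.02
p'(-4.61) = 0.01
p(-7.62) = -0.02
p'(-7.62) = -0.01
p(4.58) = -0.02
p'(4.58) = -0.01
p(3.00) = -0.02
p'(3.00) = 0.00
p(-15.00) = -0.02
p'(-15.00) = 0.00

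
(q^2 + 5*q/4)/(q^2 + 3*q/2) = (4*q + 5)/(2*(2*q + 3))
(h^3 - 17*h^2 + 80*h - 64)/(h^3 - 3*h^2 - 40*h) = (h^2 - 9*h + 8)/(h*(h + 5))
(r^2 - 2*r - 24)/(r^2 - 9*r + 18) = (r + 4)/(r - 3)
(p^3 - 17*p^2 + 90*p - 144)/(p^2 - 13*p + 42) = (p^2 - 11*p + 24)/(p - 7)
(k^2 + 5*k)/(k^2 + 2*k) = (k + 5)/(k + 2)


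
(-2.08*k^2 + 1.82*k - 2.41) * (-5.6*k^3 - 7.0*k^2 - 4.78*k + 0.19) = 11.648*k^5 + 4.368*k^4 + 10.6984*k^3 + 7.7752*k^2 + 11.8656*k - 0.4579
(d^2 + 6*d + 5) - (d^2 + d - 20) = 5*d + 25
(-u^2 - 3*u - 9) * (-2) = 2*u^2 + 6*u + 18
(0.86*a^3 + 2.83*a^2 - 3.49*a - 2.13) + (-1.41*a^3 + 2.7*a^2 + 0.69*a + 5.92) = -0.55*a^3 + 5.53*a^2 - 2.8*a + 3.79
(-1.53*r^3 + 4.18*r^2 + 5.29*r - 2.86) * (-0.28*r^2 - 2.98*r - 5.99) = 0.4284*r^5 + 3.389*r^4 - 4.7729*r^3 - 40.0016*r^2 - 23.1643*r + 17.1314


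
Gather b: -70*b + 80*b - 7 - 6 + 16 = 10*b + 3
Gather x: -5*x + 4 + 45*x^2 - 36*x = 45*x^2 - 41*x + 4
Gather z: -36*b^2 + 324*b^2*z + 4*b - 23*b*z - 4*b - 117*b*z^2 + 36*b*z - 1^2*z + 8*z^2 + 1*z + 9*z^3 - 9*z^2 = -36*b^2 + 9*z^3 + z^2*(-117*b - 1) + z*(324*b^2 + 13*b)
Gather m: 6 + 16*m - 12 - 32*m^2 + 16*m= -32*m^2 + 32*m - 6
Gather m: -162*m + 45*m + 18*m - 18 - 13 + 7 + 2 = -99*m - 22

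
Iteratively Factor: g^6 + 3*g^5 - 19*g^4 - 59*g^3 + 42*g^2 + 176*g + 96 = (g + 1)*(g^5 + 2*g^4 - 21*g^3 - 38*g^2 + 80*g + 96) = (g + 1)*(g + 3)*(g^4 - g^3 - 18*g^2 + 16*g + 32) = (g - 2)*(g + 1)*(g + 3)*(g^3 + g^2 - 16*g - 16) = (g - 2)*(g + 1)*(g + 3)*(g + 4)*(g^2 - 3*g - 4) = (g - 4)*(g - 2)*(g + 1)*(g + 3)*(g + 4)*(g + 1)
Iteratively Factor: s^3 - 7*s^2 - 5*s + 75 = (s + 3)*(s^2 - 10*s + 25) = (s - 5)*(s + 3)*(s - 5)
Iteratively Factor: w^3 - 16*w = (w + 4)*(w^2 - 4*w) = (w - 4)*(w + 4)*(w)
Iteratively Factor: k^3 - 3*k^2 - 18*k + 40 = (k - 5)*(k^2 + 2*k - 8) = (k - 5)*(k + 4)*(k - 2)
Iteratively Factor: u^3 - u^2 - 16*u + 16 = (u + 4)*(u^2 - 5*u + 4) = (u - 1)*(u + 4)*(u - 4)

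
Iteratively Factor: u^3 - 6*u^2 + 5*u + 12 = (u - 3)*(u^2 - 3*u - 4) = (u - 3)*(u + 1)*(u - 4)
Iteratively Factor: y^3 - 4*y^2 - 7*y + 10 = (y + 2)*(y^2 - 6*y + 5) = (y - 1)*(y + 2)*(y - 5)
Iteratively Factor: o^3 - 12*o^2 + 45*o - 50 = (o - 2)*(o^2 - 10*o + 25) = (o - 5)*(o - 2)*(o - 5)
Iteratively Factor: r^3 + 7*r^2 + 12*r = (r + 3)*(r^2 + 4*r) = r*(r + 3)*(r + 4)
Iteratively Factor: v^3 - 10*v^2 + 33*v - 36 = (v - 4)*(v^2 - 6*v + 9) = (v - 4)*(v - 3)*(v - 3)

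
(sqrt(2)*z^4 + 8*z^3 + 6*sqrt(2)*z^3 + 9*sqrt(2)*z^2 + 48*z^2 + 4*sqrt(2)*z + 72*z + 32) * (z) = sqrt(2)*z^5 + 8*z^4 + 6*sqrt(2)*z^4 + 9*sqrt(2)*z^3 + 48*z^3 + 4*sqrt(2)*z^2 + 72*z^2 + 32*z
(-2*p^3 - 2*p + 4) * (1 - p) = 2*p^4 - 2*p^3 + 2*p^2 - 6*p + 4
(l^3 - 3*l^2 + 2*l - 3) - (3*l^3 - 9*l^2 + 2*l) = -2*l^3 + 6*l^2 - 3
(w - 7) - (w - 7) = 0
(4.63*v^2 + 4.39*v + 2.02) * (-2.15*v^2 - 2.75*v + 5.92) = -9.9545*v^4 - 22.171*v^3 + 10.9941*v^2 + 20.4338*v + 11.9584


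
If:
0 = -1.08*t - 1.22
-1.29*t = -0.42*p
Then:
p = -3.47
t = -1.13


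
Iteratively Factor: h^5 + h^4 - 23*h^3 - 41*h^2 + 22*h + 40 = (h - 5)*(h^4 + 6*h^3 + 7*h^2 - 6*h - 8) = (h - 5)*(h + 2)*(h^3 + 4*h^2 - h - 4) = (h - 5)*(h + 1)*(h + 2)*(h^2 + 3*h - 4) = (h - 5)*(h - 1)*(h + 1)*(h + 2)*(h + 4)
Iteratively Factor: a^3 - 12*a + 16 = (a - 2)*(a^2 + 2*a - 8) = (a - 2)^2*(a + 4)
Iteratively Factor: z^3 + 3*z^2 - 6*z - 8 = (z + 1)*(z^2 + 2*z - 8) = (z + 1)*(z + 4)*(z - 2)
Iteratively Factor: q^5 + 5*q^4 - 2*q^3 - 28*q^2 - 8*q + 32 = (q + 2)*(q^4 + 3*q^3 - 8*q^2 - 12*q + 16) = (q - 2)*(q + 2)*(q^3 + 5*q^2 + 2*q - 8) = (q - 2)*(q - 1)*(q + 2)*(q^2 + 6*q + 8) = (q - 2)*(q - 1)*(q + 2)^2*(q + 4)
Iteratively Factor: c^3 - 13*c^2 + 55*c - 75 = (c - 5)*(c^2 - 8*c + 15) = (c - 5)*(c - 3)*(c - 5)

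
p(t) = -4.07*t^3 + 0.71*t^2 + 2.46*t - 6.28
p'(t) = -12.21*t^2 + 1.42*t + 2.46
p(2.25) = -43.51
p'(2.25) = -56.16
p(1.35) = -11.68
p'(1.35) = -17.88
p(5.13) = -524.45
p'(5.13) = -311.58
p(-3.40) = 153.53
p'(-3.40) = -143.52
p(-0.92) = -4.77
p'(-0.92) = -9.18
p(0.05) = -6.16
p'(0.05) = 2.50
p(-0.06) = -6.42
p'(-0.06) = 2.33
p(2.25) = -43.51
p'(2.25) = -56.16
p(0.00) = -6.28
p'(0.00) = 2.46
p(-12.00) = 7099.40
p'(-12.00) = -1772.82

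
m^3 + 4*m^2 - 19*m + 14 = (m - 2)*(m - 1)*(m + 7)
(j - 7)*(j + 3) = j^2 - 4*j - 21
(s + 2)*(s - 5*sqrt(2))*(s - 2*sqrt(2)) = s^3 - 7*sqrt(2)*s^2 + 2*s^2 - 14*sqrt(2)*s + 20*s + 40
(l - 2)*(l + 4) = l^2 + 2*l - 8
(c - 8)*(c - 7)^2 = c^3 - 22*c^2 + 161*c - 392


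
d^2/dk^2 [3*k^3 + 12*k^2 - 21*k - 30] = 18*k + 24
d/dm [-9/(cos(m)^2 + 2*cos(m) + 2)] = -18*(cos(m) + 1)*sin(m)/(cos(m)^2 + 2*cos(m) + 2)^2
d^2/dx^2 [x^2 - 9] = 2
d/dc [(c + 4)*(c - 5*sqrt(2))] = 2*c - 5*sqrt(2) + 4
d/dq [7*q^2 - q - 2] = 14*q - 1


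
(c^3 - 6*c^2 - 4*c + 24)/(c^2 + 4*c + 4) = (c^2 - 8*c + 12)/(c + 2)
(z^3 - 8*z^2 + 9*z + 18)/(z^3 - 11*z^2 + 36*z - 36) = (z + 1)/(z - 2)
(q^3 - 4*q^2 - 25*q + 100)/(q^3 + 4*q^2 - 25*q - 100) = (q - 4)/(q + 4)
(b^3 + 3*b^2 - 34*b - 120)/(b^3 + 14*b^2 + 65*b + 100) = (b - 6)/(b + 5)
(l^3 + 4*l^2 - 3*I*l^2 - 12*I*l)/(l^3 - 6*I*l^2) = (l^2 + l*(4 - 3*I) - 12*I)/(l*(l - 6*I))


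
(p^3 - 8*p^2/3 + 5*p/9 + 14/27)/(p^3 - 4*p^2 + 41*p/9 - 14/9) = (p + 1/3)/(p - 1)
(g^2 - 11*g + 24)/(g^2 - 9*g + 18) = (g - 8)/(g - 6)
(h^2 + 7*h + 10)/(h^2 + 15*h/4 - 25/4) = 4*(h + 2)/(4*h - 5)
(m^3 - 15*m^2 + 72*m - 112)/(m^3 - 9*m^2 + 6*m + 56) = (m - 4)/(m + 2)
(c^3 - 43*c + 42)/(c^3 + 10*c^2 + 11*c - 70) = (c^2 - 7*c + 6)/(c^2 + 3*c - 10)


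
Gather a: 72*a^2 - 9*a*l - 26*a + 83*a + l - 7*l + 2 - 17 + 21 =72*a^2 + a*(57 - 9*l) - 6*l + 6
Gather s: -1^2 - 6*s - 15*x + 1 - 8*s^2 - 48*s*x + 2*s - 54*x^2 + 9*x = -8*s^2 + s*(-48*x - 4) - 54*x^2 - 6*x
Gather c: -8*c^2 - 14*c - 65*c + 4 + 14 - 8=-8*c^2 - 79*c + 10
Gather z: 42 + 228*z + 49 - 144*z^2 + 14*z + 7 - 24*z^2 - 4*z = -168*z^2 + 238*z + 98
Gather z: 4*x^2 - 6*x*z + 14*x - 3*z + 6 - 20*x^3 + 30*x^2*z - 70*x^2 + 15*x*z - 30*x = -20*x^3 - 66*x^2 - 16*x + z*(30*x^2 + 9*x - 3) + 6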